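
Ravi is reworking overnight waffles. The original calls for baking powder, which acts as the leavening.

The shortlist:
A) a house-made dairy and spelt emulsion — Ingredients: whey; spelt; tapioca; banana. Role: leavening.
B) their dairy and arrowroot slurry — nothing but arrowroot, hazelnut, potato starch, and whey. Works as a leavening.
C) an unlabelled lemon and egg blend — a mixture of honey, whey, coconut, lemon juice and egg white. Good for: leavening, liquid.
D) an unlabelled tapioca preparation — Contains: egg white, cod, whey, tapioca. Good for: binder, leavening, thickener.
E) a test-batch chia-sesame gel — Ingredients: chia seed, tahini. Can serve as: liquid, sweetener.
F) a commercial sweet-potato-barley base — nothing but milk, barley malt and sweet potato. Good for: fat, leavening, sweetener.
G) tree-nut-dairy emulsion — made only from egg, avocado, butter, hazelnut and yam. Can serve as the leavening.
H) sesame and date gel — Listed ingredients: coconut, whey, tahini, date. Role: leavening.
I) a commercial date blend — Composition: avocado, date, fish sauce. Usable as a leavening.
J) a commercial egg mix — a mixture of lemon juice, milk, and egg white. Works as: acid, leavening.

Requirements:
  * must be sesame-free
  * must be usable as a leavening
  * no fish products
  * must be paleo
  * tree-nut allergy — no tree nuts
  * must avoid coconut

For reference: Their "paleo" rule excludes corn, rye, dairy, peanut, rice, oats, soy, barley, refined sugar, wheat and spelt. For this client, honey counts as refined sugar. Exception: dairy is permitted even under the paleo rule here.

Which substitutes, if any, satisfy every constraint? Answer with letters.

J

A: has spelt, so not paleo — reject
B: has hazelnut, so not tree-nut-free — reject
C: has honey, so not paleo; has coconut, so not coconut-free — no
D: has cod, so not fish-free — reject
E: not usable as a leavening; has tahini, so not sesame-free — no
F: has barley malt, so not paleo — out
G: has hazelnut, so not tree-nut-free — reject
H: has coconut, so not coconut-free; has tahini, so not sesame-free — out
I: has fish sauce, so not fish-free — no
J: dairy is permitted under the paleo carve-out; nothing else excluded — keep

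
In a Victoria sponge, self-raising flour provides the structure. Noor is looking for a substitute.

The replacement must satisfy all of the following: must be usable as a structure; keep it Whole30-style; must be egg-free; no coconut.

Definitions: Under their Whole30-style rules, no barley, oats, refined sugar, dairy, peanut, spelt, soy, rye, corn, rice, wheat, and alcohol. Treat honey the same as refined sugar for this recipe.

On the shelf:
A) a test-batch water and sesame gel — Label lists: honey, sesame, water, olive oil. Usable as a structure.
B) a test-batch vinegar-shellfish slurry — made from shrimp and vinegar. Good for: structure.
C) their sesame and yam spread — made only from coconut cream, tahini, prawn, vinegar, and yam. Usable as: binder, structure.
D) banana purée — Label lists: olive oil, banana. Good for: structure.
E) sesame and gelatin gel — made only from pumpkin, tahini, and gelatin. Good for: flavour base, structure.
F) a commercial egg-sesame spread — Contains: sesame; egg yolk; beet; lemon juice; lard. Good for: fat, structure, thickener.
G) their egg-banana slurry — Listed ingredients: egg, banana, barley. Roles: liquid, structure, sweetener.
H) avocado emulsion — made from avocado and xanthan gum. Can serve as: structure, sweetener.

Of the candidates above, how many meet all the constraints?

A: has honey, so not Whole30-style — reject
B: works as a structure, Whole30-style, no egg — OK
C: has coconut cream, so not coconut-free — out
D: only olive oil and banana; none excluded — keep
E: nothing on the exclusion list — keep
F: has egg yolk, so not egg-free — no
G: has barley, so not Whole30-style; has egg, so not egg-free — reject
H: Whole30-style, no coconut — keep

4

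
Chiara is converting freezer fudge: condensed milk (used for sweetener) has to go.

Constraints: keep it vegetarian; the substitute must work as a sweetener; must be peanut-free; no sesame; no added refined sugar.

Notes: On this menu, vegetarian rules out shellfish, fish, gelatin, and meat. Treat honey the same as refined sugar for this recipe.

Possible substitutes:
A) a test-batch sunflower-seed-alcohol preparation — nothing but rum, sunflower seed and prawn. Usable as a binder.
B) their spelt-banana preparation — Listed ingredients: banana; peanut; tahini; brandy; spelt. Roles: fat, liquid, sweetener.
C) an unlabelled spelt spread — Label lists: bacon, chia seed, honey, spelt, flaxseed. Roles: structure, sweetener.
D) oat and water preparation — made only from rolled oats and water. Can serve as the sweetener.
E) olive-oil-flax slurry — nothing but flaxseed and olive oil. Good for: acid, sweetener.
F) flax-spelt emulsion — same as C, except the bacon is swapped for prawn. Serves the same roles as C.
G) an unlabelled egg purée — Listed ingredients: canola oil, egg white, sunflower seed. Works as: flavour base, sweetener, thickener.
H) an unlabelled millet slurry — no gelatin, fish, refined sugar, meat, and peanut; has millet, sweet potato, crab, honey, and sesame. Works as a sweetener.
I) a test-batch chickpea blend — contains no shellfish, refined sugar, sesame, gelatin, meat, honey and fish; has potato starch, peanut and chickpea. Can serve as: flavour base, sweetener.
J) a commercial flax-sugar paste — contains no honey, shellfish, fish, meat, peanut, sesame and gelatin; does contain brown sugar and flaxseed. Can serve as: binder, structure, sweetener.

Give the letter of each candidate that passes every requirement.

A: not usable as a sweetener; has prawn, so not vegetarian — reject
B: has peanut, so not peanut-free; has tahini, so not sesame-free — reject
C: has bacon, so not vegetarian; has honey, so not no-added-sugar — reject
D: only rolled oats and water; none excluded — valid
E: works as a sweetener, vegetarian, no-added-sugar — keep
F: has prawn, so not vegetarian; has honey, so not no-added-sugar — reject
G: only egg white, canola oil and sunflower seed; none excluded — valid
H: has crab, so not vegetarian; has honey, so not no-added-sugar (and 1 more) — reject
I: has peanut, so not peanut-free — no
J: has brown sugar, so not no-added-sugar — out

D, E, G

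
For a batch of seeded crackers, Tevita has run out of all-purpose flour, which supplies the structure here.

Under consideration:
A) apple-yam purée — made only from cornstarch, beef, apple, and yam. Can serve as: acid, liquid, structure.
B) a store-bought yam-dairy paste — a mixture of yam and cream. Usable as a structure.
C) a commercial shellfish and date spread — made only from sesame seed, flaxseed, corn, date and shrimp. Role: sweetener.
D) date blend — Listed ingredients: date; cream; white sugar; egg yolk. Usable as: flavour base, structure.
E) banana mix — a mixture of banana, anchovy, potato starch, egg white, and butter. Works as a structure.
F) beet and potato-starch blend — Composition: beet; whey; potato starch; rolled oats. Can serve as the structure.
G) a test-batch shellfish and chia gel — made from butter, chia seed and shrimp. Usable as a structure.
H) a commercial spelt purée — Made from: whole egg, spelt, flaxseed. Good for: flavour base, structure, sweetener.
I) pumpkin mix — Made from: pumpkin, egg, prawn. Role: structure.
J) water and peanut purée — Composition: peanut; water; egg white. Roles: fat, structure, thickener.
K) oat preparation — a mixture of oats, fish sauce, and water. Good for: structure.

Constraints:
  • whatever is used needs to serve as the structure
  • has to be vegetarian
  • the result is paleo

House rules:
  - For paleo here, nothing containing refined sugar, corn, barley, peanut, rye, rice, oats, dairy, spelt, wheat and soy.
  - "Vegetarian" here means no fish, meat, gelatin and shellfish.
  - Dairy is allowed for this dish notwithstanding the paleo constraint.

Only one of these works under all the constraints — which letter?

A: has cornstarch, so not paleo; has beef, so not vegetarian — out
B: dairy is permitted under the paleo carve-out; nothing else excluded — OK
C: not usable as a structure; has corn, so not paleo (and 1 more) — reject
D: has white sugar, so not paleo — no
E: has anchovy, so not vegetarian — reject
F: has rolled oats, so not paleo — out
G: has shrimp, so not vegetarian — no
H: has spelt, so not paleo — no
I: has prawn, so not vegetarian — out
J: has peanut, so not paleo — reject
K: has oats, so not paleo; has fish sauce, so not vegetarian — out

B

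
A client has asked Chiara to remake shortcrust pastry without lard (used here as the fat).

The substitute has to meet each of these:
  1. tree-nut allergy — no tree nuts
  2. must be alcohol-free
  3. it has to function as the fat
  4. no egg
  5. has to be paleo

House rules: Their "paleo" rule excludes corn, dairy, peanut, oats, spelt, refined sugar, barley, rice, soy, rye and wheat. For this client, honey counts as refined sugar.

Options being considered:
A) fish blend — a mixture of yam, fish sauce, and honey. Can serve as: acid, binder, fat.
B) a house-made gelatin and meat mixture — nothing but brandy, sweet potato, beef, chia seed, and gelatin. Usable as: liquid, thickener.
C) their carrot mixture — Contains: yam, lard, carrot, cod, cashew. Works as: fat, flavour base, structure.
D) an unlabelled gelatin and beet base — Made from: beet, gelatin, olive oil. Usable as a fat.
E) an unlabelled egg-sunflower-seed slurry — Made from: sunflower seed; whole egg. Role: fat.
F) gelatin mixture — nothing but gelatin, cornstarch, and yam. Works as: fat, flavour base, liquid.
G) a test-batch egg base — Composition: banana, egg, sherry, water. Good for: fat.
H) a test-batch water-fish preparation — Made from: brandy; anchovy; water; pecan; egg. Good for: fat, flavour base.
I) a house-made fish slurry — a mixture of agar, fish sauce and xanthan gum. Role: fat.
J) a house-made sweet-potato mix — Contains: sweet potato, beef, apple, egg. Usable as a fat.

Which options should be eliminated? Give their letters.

A, B, C, E, F, G, H, J

A: has honey, so not paleo — no
B: not usable as a fat; has brandy, so not alcohol-free — no
C: has cashew, so not tree-nut-free — no
D: only gelatin, olive oil and beet; none excluded — valid
E: has whole egg, so not egg-free — out
F: has cornstarch, so not paleo — out
G: has sherry, so not alcohol-free; has egg, so not egg-free — out
H: has brandy, so not alcohol-free; has pecan, so not tree-nut-free (and 1 more) — no
I: works as a fat, no alcohol, no egg — OK
J: has egg, so not egg-free — no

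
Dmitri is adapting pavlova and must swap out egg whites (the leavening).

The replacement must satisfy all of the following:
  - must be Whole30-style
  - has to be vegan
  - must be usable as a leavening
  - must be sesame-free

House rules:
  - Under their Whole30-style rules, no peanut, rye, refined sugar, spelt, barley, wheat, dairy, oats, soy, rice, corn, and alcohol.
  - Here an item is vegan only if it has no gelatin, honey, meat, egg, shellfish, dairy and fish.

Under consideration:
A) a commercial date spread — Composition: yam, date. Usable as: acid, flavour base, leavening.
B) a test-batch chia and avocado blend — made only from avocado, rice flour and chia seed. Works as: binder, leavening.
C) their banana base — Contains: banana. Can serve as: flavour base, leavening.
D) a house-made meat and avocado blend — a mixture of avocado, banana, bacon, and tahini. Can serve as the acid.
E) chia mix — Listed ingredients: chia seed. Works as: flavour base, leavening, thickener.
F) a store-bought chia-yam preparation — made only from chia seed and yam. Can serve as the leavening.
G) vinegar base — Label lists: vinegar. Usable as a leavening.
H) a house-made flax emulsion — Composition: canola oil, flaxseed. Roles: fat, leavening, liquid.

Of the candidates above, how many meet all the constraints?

6

A: only yam and date; none excluded — valid
B: has rice flour, so not Whole30-style — reject
C: all constraints satisfied — valid
D: not usable as a leavening; has bacon, so not vegan (and 1 more) — out
E: every rule checks out — keep
F: only yam and chia seed; none excluded — OK
G: only vinegar; none excluded — valid
H: only flaxseed and canola oil; none excluded — valid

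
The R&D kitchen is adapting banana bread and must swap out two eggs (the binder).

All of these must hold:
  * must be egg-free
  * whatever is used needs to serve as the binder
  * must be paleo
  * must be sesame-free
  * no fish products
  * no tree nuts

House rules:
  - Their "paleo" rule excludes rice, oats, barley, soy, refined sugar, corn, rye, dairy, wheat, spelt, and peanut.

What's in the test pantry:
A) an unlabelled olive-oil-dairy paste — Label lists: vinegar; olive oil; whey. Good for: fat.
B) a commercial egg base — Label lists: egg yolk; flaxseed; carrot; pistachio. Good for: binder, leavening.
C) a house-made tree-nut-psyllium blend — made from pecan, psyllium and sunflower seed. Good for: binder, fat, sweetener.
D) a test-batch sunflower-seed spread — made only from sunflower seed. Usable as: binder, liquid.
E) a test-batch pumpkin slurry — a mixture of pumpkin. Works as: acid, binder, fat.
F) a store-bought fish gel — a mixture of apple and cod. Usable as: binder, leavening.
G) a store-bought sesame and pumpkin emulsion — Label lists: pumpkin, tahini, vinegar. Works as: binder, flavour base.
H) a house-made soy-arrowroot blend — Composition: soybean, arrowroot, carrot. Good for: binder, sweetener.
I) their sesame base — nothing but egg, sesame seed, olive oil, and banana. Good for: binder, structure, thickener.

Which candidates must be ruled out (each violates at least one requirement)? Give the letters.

A: not usable as a binder; has whey, so not paleo — reject
B: has egg yolk, so not egg-free; has pistachio, so not tree-nut-free — reject
C: has pecan, so not tree-nut-free — out
D: only sunflower seed; none excluded — OK
E: nothing on the exclusion list — keep
F: has cod, so not fish-free — out
G: has tahini, so not sesame-free — reject
H: has soybean, so not paleo — out
I: has egg, so not egg-free; has sesame seed, so not sesame-free — no

A, B, C, F, G, H, I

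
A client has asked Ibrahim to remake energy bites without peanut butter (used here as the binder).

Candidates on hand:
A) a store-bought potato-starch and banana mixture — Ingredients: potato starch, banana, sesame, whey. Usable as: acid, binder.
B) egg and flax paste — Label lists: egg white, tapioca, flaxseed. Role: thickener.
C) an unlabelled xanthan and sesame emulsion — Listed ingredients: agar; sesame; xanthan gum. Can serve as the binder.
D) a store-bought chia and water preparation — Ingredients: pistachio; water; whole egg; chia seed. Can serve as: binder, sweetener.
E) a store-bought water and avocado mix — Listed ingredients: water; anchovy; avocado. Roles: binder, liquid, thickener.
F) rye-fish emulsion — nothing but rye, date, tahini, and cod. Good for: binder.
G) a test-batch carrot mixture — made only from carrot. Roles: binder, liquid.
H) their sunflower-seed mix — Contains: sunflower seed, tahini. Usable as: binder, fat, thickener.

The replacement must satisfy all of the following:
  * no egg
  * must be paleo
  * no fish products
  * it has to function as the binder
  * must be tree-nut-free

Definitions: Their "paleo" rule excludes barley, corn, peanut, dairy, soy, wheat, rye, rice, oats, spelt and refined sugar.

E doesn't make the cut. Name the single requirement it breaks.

fish-free

usable as a binder: satisfied
paleo: satisfied
egg-free: satisfied
tree-nut-free: satisfied
fish-free: has anchovy — fails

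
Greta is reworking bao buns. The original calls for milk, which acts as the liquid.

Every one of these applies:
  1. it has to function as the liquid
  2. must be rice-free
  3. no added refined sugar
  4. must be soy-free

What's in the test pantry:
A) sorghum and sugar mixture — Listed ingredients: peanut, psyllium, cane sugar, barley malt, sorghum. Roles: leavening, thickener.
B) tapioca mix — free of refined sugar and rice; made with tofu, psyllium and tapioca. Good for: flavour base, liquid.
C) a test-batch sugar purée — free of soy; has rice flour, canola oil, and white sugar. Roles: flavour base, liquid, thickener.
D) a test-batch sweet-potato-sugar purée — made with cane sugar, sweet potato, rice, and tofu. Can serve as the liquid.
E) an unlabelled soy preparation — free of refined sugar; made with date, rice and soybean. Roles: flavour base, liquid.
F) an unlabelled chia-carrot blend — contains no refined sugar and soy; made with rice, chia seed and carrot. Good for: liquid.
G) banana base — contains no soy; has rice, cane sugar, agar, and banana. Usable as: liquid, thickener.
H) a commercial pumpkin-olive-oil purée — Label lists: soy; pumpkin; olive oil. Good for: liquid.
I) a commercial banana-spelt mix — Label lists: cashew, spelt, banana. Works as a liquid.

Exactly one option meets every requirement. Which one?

I

A: not usable as a liquid; has cane sugar, so not no-added-sugar — reject
B: has tofu, so not soy-free — out
C: has white sugar, so not no-added-sugar; has rice flour, so not rice-free — out
D: has cane sugar, so not no-added-sugar; has tofu, so not soy-free (and 1 more) — out
E: has soybean, so not soy-free; has rice, so not rice-free — no
F: has rice, so not rice-free — out
G: has cane sugar, so not no-added-sugar; has rice, so not rice-free — reject
H: has soy, so not soy-free — reject
I: works as a liquid, no soy, no refined sugar — valid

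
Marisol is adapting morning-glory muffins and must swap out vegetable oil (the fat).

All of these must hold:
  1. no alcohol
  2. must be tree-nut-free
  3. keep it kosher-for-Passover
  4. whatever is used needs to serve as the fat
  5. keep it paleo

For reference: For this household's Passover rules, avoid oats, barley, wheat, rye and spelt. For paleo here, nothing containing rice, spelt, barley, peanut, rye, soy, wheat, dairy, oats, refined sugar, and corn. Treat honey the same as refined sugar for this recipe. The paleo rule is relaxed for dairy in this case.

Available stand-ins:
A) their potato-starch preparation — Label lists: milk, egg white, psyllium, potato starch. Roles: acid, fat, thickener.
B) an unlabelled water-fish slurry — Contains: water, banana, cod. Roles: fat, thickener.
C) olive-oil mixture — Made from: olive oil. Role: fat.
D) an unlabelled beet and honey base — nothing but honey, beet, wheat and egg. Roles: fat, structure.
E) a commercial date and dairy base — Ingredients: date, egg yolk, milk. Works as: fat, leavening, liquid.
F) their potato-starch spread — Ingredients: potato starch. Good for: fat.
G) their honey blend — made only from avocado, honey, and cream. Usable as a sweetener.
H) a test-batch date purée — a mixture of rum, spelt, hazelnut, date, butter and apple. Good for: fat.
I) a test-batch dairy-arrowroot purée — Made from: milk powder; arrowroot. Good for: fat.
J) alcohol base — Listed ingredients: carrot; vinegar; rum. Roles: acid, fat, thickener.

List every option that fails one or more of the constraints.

D, G, H, J

A: dairy is permitted under the paleo carve-out; nothing else excluded — valid
B: only cod, water, and banana; none excluded — OK
C: nothing on the exclusion list — keep
D: has wheat, so not kosher-for-Passover; has honey, so not paleo — out
E: dairy is permitted under the paleo carve-out; nothing else excluded — keep
F: paleo, no alcohol — keep
G: not usable as a fat; has honey, so not paleo — reject
H: has spelt, so not kosher-for-Passover; has spelt, so not paleo (and 2 more) — reject
I: dairy is permitted under the paleo carve-out; nothing else excluded — OK
J: has rum, so not alcohol-free — reject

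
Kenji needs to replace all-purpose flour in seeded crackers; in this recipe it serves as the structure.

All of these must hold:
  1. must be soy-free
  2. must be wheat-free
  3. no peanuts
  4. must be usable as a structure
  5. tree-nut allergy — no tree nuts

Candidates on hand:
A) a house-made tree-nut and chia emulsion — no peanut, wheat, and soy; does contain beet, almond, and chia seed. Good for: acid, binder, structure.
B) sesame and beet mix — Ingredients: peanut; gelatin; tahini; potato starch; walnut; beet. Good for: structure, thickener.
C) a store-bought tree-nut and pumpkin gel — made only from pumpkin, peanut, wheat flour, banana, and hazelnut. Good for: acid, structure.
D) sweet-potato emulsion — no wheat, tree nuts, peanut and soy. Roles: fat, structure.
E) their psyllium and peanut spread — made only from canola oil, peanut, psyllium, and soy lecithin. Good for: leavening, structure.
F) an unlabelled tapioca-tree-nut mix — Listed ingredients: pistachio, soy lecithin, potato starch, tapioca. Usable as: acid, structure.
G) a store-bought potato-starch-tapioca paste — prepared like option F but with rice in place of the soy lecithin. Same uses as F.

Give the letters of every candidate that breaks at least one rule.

A: has almond, so not tree-nut-free — reject
B: has walnut, so not tree-nut-free; has peanut, so not peanut-free — out
C: has hazelnut, so not tree-nut-free; has peanut, so not peanut-free (and 1 more) — reject
D: works as a structure, no peanut, no wheat — OK
E: has peanut, so not peanut-free; has soy lecithin, so not soy-free — reject
F: has pistachio, so not tree-nut-free; has soy lecithin, so not soy-free — no
G: has pistachio, so not tree-nut-free — reject

A, B, C, E, F, G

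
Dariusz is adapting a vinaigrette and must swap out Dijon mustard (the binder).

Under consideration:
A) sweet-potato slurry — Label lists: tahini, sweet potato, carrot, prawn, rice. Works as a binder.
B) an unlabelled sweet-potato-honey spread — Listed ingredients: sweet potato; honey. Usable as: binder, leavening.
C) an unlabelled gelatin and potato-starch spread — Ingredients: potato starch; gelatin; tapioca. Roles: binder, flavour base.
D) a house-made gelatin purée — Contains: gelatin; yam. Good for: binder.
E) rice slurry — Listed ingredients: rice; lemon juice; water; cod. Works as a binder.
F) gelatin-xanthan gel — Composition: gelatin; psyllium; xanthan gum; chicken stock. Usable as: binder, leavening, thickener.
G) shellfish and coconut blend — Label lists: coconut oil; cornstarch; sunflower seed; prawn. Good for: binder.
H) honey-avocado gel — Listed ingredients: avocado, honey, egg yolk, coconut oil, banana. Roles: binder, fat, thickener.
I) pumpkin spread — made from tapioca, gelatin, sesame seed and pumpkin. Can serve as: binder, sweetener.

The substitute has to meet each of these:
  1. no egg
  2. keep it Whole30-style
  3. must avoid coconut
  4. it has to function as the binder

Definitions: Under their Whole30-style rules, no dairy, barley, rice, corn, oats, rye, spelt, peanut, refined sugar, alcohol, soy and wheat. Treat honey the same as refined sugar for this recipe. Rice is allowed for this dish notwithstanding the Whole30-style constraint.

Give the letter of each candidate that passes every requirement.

A: rice is permitted under the Whole30-style carve-out; nothing else excluded — valid
B: has honey, so not Whole30-style — reject
C: only gelatin, potato starch, and tapioca; none excluded — OK
D: only gelatin and yam; none excluded — OK
E: rice is permitted under the Whole30-style carve-out; nothing else excluded — valid
F: gelatin and chicken stock etc. — none of it excluded — keep
G: has cornstarch, so not Whole30-style; has coconut oil, so not coconut-free — reject
H: has honey, so not Whole30-style; has coconut oil, so not coconut-free (and 1 more) — reject
I: nothing on the exclusion list — valid

A, C, D, E, F, I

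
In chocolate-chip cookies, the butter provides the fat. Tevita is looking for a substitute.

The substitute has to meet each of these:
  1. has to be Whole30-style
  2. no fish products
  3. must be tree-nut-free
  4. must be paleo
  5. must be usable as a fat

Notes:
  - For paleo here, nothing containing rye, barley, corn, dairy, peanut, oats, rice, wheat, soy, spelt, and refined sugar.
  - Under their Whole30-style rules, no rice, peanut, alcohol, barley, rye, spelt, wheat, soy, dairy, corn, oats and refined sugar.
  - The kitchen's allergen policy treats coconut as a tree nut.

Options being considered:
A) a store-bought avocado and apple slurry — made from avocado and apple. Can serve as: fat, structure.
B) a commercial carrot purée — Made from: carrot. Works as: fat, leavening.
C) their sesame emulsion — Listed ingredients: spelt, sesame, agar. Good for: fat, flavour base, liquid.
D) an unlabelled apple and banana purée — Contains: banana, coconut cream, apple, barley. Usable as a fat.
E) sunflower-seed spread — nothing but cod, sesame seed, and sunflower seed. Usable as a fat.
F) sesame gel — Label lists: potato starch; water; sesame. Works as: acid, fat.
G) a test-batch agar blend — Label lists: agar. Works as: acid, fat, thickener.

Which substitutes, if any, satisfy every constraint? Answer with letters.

A: works as a fat, no fish, paleo — valid
B: no fish, Whole30-style — OK
C: has spelt, so not paleo; has spelt, so not Whole30-style — out
D: has barley, so not paleo; has barley, so not Whole30-style (and 1 more) — reject
E: has cod, so not fish-free — no
F: every rule checks out — OK
G: Whole30-style, paleo — OK

A, B, F, G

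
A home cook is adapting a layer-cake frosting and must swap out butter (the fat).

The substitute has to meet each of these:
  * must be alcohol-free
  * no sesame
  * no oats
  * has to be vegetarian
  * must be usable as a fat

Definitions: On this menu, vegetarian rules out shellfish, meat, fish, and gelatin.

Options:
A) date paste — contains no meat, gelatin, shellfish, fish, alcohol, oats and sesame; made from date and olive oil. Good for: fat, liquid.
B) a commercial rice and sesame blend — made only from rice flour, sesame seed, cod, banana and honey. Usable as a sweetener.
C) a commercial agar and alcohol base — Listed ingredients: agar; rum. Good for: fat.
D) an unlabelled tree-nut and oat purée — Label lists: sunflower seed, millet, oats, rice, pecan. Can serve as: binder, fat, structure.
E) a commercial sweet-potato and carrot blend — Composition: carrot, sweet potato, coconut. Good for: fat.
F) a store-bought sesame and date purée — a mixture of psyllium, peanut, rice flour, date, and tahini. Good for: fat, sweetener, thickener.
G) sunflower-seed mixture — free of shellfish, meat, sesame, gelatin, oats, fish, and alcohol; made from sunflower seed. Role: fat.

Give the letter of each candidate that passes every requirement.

A: no oats, no sesame — OK
B: not usable as a fat; has cod, so not vegetarian (and 1 more) — reject
C: has rum, so not alcohol-free — out
D: has oats, so not oat-free — no
E: only coconut, carrot and sweet potato; none excluded — keep
F: has tahini, so not sesame-free — out
G: works as a fat, no alcohol, vegetarian — keep

A, E, G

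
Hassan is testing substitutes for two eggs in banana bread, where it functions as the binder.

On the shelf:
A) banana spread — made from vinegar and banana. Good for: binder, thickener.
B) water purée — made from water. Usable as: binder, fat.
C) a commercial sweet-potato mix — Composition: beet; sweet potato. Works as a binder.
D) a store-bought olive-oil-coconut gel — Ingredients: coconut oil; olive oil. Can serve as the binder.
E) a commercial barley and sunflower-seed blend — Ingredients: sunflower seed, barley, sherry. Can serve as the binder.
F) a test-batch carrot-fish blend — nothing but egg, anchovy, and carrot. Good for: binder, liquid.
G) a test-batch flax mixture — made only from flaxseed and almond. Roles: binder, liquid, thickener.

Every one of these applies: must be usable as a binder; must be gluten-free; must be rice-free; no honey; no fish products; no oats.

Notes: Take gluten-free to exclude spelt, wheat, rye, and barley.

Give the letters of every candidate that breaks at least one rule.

E, F

A: no oats, no rice — keep
B: only water; none excluded — valid
C: only beet and sweet potato; none excluded — OK
D: only coconut oil and olive oil; none excluded — OK
E: has barley, so not gluten-free — out
F: has anchovy, so not fish-free — out
G: no rice, no honey — OK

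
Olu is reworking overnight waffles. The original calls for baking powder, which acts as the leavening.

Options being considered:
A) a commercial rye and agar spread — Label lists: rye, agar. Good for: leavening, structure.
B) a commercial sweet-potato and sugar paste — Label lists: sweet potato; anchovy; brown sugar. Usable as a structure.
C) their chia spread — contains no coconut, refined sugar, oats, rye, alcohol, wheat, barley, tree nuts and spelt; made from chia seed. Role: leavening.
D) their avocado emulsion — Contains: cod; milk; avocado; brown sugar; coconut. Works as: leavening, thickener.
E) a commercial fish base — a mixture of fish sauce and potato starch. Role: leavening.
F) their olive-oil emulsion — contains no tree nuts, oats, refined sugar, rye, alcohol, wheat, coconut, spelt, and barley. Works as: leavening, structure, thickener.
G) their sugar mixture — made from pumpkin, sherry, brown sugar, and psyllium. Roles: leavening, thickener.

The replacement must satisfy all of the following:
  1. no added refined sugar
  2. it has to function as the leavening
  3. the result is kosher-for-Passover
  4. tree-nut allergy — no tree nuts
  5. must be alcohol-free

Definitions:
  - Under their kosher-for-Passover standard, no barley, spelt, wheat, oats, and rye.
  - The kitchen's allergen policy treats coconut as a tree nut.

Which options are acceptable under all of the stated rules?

C, E, F

A: has rye, so not kosher-for-Passover — reject
B: not usable as a leavening; has brown sugar, so not no-added-sugar — reject
C: works as a leavening, kosher-for-Passover, no refined sugar — OK
D: has brown sugar, so not no-added-sugar; has coconut, so not tree-nut-free — out
E: nothing on the exclusion list — keep
F: works as a leavening, no refined sugar, kosher-for-Passover — keep
G: has brown sugar, so not no-added-sugar; has sherry, so not alcohol-free — out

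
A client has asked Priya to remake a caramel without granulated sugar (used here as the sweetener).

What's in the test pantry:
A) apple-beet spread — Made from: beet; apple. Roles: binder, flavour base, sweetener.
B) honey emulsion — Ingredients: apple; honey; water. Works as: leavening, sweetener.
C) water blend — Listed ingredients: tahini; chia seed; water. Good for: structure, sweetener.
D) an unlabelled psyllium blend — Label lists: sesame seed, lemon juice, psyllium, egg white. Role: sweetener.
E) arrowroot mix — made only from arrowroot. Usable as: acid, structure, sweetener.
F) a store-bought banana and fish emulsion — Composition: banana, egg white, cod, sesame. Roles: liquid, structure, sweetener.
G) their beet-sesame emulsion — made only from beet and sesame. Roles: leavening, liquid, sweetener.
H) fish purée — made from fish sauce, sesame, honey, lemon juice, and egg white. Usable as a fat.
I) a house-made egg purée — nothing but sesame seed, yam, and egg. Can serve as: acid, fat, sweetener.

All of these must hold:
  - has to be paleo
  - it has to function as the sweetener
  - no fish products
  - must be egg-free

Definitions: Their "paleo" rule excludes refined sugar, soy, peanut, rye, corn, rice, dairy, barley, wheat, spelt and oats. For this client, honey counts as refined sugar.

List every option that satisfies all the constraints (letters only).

A, C, E, G

A: only beet and apple; none excluded — keep
B: has honey, so not paleo — out
C: only tahini, water, and chia seed; none excluded — keep
D: has egg white, so not egg-free — no
E: no egg, no fish — valid
F: has egg white, so not egg-free; has cod, so not fish-free — reject
G: nothing on the exclusion list — keep
H: not usable as a sweetener; has honey, so not paleo (and 2 more) — out
I: has egg, so not egg-free — reject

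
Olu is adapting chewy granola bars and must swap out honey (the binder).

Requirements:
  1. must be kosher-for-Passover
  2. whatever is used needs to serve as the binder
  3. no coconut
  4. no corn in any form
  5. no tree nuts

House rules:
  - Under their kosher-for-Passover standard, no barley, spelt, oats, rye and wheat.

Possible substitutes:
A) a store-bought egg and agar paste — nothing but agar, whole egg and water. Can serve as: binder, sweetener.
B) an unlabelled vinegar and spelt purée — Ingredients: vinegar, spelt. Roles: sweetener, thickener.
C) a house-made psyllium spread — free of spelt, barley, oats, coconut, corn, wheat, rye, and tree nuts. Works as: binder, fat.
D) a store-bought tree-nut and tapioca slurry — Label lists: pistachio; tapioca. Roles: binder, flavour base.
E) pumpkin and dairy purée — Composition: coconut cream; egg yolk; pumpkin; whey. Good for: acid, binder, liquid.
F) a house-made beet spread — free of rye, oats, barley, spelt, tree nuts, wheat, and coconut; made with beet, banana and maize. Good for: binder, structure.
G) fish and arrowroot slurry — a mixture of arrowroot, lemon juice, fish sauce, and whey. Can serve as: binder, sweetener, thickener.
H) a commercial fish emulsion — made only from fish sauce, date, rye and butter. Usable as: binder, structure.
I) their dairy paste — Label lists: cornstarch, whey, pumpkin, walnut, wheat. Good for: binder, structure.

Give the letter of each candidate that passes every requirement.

A, C, G

A: only whole egg, water, and agar; none excluded — OK
B: not usable as a binder; has spelt, so not kosher-for-Passover — out
C: works as a binder, no coconut, no tree nuts — OK
D: has pistachio, so not tree-nut-free — no
E: has coconut cream, so not coconut-free — out
F: has maize, so not corn-free — reject
G: every rule checks out — OK
H: has rye, so not kosher-for-Passover — no
I: has wheat, so not kosher-for-Passover; has walnut, so not tree-nut-free (and 1 more) — reject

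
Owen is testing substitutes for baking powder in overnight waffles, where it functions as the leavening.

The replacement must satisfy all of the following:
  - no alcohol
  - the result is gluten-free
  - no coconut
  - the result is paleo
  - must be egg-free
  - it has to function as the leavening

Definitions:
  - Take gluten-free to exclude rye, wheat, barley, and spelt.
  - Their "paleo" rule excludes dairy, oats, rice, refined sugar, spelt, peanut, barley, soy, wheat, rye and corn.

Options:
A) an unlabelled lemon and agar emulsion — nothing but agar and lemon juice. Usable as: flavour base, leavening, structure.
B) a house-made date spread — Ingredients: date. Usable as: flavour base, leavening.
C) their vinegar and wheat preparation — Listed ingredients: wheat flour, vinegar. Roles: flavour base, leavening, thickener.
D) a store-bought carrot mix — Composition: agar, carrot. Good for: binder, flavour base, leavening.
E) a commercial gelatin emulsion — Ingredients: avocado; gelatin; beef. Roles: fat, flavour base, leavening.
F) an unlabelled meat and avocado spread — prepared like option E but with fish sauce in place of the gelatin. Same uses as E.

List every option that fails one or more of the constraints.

A: only agar and lemon juice; none excluded — OK
B: gluten-free, no alcohol — OK
C: has wheat flour, so not gluten-free; has wheat flour, so not paleo — out
D: no coconut, paleo — valid
E: no egg, no alcohol — valid
F: only fish sauce, beef and avocado; none excluded — keep

C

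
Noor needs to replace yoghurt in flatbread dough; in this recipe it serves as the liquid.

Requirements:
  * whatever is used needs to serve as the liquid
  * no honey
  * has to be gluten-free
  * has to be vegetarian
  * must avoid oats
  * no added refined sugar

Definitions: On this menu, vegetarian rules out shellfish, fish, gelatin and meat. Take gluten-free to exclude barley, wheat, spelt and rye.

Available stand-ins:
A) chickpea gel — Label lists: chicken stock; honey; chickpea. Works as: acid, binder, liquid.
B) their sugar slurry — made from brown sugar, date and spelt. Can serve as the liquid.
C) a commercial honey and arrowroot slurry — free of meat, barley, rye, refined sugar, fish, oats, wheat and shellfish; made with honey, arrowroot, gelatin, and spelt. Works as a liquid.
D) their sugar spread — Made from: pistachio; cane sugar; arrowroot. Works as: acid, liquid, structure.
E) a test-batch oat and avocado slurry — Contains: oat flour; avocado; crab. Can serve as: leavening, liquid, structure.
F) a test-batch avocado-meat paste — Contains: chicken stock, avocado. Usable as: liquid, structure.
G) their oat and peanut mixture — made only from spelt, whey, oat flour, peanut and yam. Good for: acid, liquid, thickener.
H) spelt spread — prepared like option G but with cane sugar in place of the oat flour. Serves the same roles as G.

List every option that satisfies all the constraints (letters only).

none

A: has chicken stock, so not vegetarian; has honey, so not honey-free — no
B: has spelt, so not gluten-free; has brown sugar, so not no-added-sugar — out
C: has gelatin, so not vegetarian; has spelt, so not gluten-free (and 1 more) — no
D: has cane sugar, so not no-added-sugar — out
E: has crab, so not vegetarian; has oat flour, so not oat-free — no
F: has chicken stock, so not vegetarian — out
G: has spelt, so not gluten-free; has oat flour, so not oat-free — no
H: has spelt, so not gluten-free; has cane sugar, so not no-added-sugar — no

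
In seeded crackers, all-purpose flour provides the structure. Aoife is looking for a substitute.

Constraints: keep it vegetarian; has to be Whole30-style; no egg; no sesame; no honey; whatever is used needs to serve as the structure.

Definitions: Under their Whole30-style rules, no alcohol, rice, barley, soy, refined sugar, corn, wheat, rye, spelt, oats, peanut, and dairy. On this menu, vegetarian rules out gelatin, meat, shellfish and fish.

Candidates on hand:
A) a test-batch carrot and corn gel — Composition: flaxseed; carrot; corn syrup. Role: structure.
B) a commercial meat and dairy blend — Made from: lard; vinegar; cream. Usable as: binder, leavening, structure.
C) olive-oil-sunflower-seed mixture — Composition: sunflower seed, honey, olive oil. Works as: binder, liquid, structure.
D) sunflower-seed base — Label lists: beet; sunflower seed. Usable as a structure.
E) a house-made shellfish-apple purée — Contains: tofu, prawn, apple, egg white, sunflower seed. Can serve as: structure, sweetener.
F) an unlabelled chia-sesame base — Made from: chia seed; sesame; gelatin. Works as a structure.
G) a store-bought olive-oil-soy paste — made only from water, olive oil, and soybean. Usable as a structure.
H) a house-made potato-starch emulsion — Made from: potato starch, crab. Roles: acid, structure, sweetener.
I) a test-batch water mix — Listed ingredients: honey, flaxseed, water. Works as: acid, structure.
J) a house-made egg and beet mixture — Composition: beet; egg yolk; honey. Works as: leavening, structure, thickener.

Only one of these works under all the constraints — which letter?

A: has corn syrup, so not Whole30-style — no
B: has cream, so not Whole30-style; has lard, so not vegetarian — no
C: has honey, so not honey-free — out
D: only beet and sunflower seed; none excluded — valid
E: has tofu, so not Whole30-style; has prawn, so not vegetarian (and 1 more) — no
F: has gelatin, so not vegetarian; has sesame, so not sesame-free — out
G: has soybean, so not Whole30-style — out
H: has crab, so not vegetarian — reject
I: has honey, so not honey-free — no
J: has honey, so not honey-free; has egg yolk, so not egg-free — out

D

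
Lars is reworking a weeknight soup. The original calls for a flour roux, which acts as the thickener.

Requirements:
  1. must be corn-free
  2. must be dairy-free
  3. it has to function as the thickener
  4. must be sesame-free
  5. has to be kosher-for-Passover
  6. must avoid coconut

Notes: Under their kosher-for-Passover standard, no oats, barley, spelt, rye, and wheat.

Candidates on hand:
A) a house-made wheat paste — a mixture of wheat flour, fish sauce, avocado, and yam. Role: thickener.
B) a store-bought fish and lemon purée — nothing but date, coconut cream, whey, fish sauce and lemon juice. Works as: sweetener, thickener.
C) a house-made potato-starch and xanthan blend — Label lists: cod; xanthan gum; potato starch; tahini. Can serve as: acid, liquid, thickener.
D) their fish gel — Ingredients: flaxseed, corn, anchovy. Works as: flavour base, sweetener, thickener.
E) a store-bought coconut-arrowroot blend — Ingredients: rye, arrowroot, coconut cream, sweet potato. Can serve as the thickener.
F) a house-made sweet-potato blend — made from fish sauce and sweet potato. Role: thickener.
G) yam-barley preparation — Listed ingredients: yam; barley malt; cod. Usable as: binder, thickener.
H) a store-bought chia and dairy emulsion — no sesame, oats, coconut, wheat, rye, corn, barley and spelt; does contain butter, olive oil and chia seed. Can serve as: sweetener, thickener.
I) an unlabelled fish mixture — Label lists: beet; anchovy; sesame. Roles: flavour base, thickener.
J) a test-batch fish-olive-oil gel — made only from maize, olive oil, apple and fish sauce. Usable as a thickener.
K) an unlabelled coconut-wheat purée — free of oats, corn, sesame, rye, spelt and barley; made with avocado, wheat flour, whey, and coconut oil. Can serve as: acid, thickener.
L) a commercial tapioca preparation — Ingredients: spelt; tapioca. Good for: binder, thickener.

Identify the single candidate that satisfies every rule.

F

A: has wheat flour, so not kosher-for-Passover — reject
B: has whey, so not dairy-free; has coconut cream, so not coconut-free — reject
C: has tahini, so not sesame-free — no
D: has corn, so not corn-free — reject
E: has rye, so not kosher-for-Passover; has coconut cream, so not coconut-free — no
F: works as a thickener, no sesame, no corn — OK
G: has barley malt, so not kosher-for-Passover — reject
H: has butter, so not dairy-free — out
I: has sesame, so not sesame-free — no
J: has maize, so not corn-free — no
K: has wheat flour, so not kosher-for-Passover; has whey, so not dairy-free (and 1 more) — out
L: has spelt, so not kosher-for-Passover — no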